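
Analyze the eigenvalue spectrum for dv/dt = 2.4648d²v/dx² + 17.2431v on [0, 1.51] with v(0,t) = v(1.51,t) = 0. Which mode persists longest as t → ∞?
Eigenvalues: λₙ = 2.4648n²π²/1.51² - 17.2431.
First three modes:
  n=1: λ₁ = 2.4648π²/1.51² - 17.2431 ≈ -6.574
  n=2: λ₂ = 9.8592π²/1.51² - 17.2431 ≈ 25.433
  n=3: λ₃ = 22.1832π²/1.51² - 17.2431 ≈ 78.779
Since 2.4648π²/1.51² ≈ 10.669 < 17.2431, λ₁ < 0.
The n=1 mode grows fastest (−λₙ is largest for n=1) → dominates.
Asymptotic: v ~ c₁ sin(πx/1.51) e^{6.574t} (exponential growth at rate −λ₁ ≈ 6.574).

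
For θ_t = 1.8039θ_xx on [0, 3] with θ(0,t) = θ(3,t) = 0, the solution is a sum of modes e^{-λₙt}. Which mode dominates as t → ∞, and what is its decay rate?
Eigenvalues: λₙ = 1.8039n²π²/3².
First three modes:
  n=1: λ₁ = 1.8039π²/3² ≈ 1.978
  n=2: λ₂ = 7.2156π²/3² ≈ 7.913 (4× faster decay)
  n=3: λ₃ = 16.2351π²/3² ≈ 17.804 (9× faster decay)
As t → ∞, higher modes decay exponentially faster. The n=1 mode dominates: θ ~ c₁ sin(πx/3) e^{-λ₁t}.
Decay rate: λ₁ = 1.8039π²/3² ≈ 1.978.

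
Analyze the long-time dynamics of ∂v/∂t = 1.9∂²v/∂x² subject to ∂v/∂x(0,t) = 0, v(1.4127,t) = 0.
Long-time behavior: v → 0. Heat escapes through the Dirichlet boundary.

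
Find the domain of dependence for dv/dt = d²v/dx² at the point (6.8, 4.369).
The entire real line. The heat equation has infinite propagation speed: any initial disturbance instantly affects all points (though exponentially small far away).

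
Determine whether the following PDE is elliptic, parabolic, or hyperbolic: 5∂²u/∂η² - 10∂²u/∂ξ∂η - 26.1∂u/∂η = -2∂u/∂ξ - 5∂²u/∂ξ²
Rewriting in standard form: 5∂²u/∂ξ² - 10∂²u/∂ξ∂η + 5∂²u/∂η² + 2∂u/∂ξ - 26.1∂u/∂η = 0. Coefficients: A = 5, B = -10, C = 5. B² - 4AC = 0, which is zero, so the equation is parabolic.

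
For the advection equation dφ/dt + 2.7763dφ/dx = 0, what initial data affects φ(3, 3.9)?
A single point: x = -7.82757. The characteristic through (3, 3.9) is x - 2.7763t = const, so x = 3 - 2.7763·3.9 = -7.82757.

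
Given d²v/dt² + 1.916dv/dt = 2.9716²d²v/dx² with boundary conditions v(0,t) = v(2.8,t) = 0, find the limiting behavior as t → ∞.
v → 0. Damping (γ=1.916) dissipates energy; oscillations decay exponentially.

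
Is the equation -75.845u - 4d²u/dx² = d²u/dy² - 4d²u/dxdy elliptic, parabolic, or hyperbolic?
Rewriting in standard form: -4d²u/dx² + 4d²u/dxdy - d²u/dy² - 75.845u = 0. Computing B² - 4AC with A = -4, B = 4, C = -1: discriminant = 0 (zero). Answer: parabolic.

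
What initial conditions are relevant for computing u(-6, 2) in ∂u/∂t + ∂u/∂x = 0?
A single point: x = -8. The characteristic through (-6, 2) is x - 1t = const, so x = -6 - 1·2 = -8.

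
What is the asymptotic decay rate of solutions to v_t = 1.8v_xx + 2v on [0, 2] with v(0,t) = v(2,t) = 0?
Eigenvalues: λₙ = 1.8n²π²/2² - 2.
First three modes:
  n=1: λ₁ = 1.8π²/2² - 2 ≈ 2.441
  n=2: λ₂ = 7.2π²/2² - 2 ≈ 15.765
  n=3: λ₃ = 16.2π²/2² - 2 ≈ 37.972
Since 1.8π²/2² ≈ 4.441 > 2, all λₙ > 0.
The n=1 mode decays slowest → dominates as t → ∞.
Asymptotic: v ~ c₁ sin(πx/2) e^{-λ₁t} with decay rate λ₁ ≈ 2.441.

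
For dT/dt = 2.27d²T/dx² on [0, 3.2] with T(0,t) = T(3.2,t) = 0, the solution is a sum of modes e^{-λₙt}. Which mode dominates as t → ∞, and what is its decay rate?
Eigenvalues: λₙ = 2.27n²π²/3.2².
First three modes:
  n=1: λ₁ = 2.27π²/3.2² ≈ 2.188
  n=2: λ₂ = 9.08π²/3.2² ≈ 8.752 (4× faster decay)
  n=3: λ₃ = 20.43π²/3.2² ≈ 19.691 (9× faster decay)
As t → ∞, higher modes decay exponentially faster. The n=1 mode dominates: T ~ c₁ sin(πx/3.2) e^{-λ₁t}.
Decay rate: λ₁ = 2.27π²/3.2² ≈ 2.188.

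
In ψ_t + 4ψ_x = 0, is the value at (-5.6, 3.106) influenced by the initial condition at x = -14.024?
No. Only data at x = -18.024 affects (-5.6, 3.106). Advection has one-way propagation along characteristics.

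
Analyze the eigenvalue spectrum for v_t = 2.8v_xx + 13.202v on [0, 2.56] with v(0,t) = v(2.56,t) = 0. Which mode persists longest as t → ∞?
Eigenvalues: λₙ = 2.8n²π²/2.56² - 13.202.
First three modes:
  n=1: λ₁ = 2.8π²/2.56² - 13.202 ≈ -8.985
  n=2: λ₂ = 11.2π²/2.56² - 13.202 ≈ 3.665
  n=3: λ₃ = 25.2π²/2.56² - 13.202 ≈ 24.749
Since 2.8π²/2.56² ≈ 4.217 < 13.202, λ₁ < 0.
The n=1 mode grows fastest (−λₙ is largest for n=1) → dominates.
Asymptotic: v ~ c₁ sin(πx/2.56) e^{8.985t} (exponential growth at rate −λ₁ ≈ 8.985).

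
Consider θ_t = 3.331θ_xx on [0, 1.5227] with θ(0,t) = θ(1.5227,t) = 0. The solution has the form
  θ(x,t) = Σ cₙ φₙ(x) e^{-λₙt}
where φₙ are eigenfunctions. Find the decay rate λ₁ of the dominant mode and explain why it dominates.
Eigenvalues: λₙ = 3.331n²π²/1.5227².
First three modes:
  n=1: λ₁ = 3.331π²/1.5227² ≈ 14.179
  n=2: λ₂ = 13.324π²/1.5227² ≈ 56.716 (4× faster decay)
  n=3: λ₃ = 29.979π²/1.5227² ≈ 127.611 (9× faster decay)
As t → ∞, higher modes decay exponentially faster. The n=1 mode dominates: θ ~ c₁ sin(πx/1.5227) e^{-λ₁t}.
Decay rate: λ₁ = 3.331π²/1.5227² ≈ 14.179.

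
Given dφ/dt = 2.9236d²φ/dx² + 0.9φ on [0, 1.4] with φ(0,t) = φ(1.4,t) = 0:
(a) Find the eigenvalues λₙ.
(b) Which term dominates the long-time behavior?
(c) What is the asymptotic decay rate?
Eigenvalues: λₙ = 2.9236n²π²/1.4² - 0.9.
First three modes:
  n=1: λ₁ = 2.9236π²/1.4² - 0.9 ≈ 13.822
  n=2: λ₂ = 11.6944π²/1.4² - 0.9 ≈ 57.987
  n=3: λ₃ = 26.3124π²/1.4² - 0.9 ≈ 131.596
Since 2.9236π²/1.4² ≈ 14.722 > 0.9, all λₙ > 0.
The n=1 mode decays slowest → dominates as t → ∞.
Asymptotic: φ ~ c₁ sin(πx/1.4) e^{-λ₁t} with decay rate λ₁ ≈ 13.822.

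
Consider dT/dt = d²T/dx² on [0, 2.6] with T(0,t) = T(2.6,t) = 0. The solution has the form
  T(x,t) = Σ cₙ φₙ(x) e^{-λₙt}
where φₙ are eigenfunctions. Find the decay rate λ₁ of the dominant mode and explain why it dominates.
Eigenvalues: λₙ = n²π²/2.6².
First three modes:
  n=1: λ₁ = π²/2.6² ≈ 1.46
  n=2: λ₂ = 4π²/2.6² ≈ 5.84 (4× faster decay)
  n=3: λ₃ = 9π²/2.6² ≈ 13.14 (9× faster decay)
As t → ∞, higher modes decay exponentially faster. The n=1 mode dominates: T ~ c₁ sin(πx/2.6) e^{-λ₁t}.
Decay rate: λ₁ = π²/2.6² ≈ 1.46.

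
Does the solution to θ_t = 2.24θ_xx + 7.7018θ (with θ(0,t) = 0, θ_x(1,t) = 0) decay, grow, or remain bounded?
θ grows unboundedly. Reaction dominates diffusion (r=7.7018 > κπ²/(4L²)≈5.53); solution grows exponentially.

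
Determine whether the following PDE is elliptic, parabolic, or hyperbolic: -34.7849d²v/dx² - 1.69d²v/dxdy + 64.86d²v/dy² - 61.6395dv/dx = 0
Coefficients: A = -34.7849, B = -1.69, C = 64.86. B² - 4AC = 9027.450556, which is positive, so the equation is hyperbolic.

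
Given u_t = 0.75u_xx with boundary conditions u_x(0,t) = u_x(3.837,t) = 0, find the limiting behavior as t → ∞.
u → constant (steady state). Heat is conserved (no flux at boundaries); solution approaches the spatial average.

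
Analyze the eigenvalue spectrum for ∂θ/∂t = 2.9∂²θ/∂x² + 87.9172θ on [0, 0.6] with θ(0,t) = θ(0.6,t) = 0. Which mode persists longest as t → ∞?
Eigenvalues: λₙ = 2.9n²π²/0.6² - 87.9172.
First three modes:
  n=1: λ₁ = 2.9π²/0.6² - 87.9172 ≈ -8.412
  n=2: λ₂ = 11.6π²/0.6² - 87.9172 ≈ 230.103
  n=3: λ₃ = 26.1π²/0.6² - 87.9172 ≈ 627.629
Since 2.9π²/0.6² ≈ 79.505 < 87.9172, λ₁ < 0.
The n=1 mode grows fastest (−λₙ is largest for n=1) → dominates.
Asymptotic: θ ~ c₁ sin(πx/0.6) e^{8.412t} (exponential growth at rate −λ₁ ≈ 8.412).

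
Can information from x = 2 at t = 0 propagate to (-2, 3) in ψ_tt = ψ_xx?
No. The domain of dependence is [-5, 1], and 2 is outside this interval.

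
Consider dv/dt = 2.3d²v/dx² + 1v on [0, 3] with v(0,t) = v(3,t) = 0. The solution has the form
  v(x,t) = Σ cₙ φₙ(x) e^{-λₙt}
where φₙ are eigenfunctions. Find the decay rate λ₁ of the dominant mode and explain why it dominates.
Eigenvalues: λₙ = 2.3n²π²/3² - 1.
First three modes:
  n=1: λ₁ = 2.3π²/3² - 1 ≈ 1.522
  n=2: λ₂ = 9.2π²/3² - 1 ≈ 9.089
  n=3: λ₃ = 20.7π²/3² - 1 ≈ 21.7
Since 2.3π²/3² ≈ 2.522 > 1, all λₙ > 0.
The n=1 mode decays slowest → dominates as t → ∞.
Asymptotic: v ~ c₁ sin(πx/3) e^{-λ₁t} with decay rate λ₁ ≈ 1.522.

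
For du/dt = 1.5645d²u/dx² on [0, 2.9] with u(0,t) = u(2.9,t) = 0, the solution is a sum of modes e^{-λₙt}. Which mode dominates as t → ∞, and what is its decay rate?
Eigenvalues: λₙ = 1.5645n²π²/2.9².
First three modes:
  n=1: λ₁ = 1.5645π²/2.9² ≈ 1.836
  n=2: λ₂ = 6.258π²/2.9² ≈ 7.344 (4× faster decay)
  n=3: λ₃ = 14.0805π²/2.9² ≈ 16.524 (9× faster decay)
As t → ∞, higher modes decay exponentially faster. The n=1 mode dominates: u ~ c₁ sin(πx/2.9) e^{-λ₁t}.
Decay rate: λ₁ = 1.5645π²/2.9² ≈ 1.836.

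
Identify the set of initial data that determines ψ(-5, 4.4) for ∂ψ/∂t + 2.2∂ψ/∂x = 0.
A single point: x = -14.68. The characteristic through (-5, 4.4) is x - 2.2t = const, so x = -5 - 2.2·4.4 = -14.68.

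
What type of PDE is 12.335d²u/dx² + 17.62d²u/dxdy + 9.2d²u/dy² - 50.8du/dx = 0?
With A = 12.335, B = 17.62, C = 9.2, the discriminant is -143.4636. This is an elliptic PDE.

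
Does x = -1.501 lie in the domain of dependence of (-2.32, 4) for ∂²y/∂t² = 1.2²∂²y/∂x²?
Yes. The domain of dependence is [-7.12, 2.48], and -1.501 ∈ [-7.12, 2.48].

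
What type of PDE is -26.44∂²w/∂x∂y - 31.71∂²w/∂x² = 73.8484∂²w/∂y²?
Rewriting in standard form: -31.71∂²w/∂x² - 26.44∂²w/∂x∂y - 73.8484∂²w/∂y² = 0. With A = -31.71, B = -26.44, C = -73.8484, the discriminant is -8667.857456. This is an elliptic PDE.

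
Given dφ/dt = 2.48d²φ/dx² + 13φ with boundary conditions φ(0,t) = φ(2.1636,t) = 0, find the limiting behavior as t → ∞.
φ grows unboundedly. Reaction dominates diffusion (r=13 > κπ²/L²≈5.23); solution grows exponentially.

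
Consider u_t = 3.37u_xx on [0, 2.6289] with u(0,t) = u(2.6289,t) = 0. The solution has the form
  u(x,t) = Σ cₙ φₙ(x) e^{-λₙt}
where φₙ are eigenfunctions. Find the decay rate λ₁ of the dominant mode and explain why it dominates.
Eigenvalues: λₙ = 3.37n²π²/2.6289².
First three modes:
  n=1: λ₁ = 3.37π²/2.6289² ≈ 4.813
  n=2: λ₂ = 13.48π²/2.6289² ≈ 19.25 (4× faster decay)
  n=3: λ₃ = 30.33π²/2.6289² ≈ 43.314 (9× faster decay)
As t → ∞, higher modes decay exponentially faster. The n=1 mode dominates: u ~ c₁ sin(πx/2.6289) e^{-λ₁t}.
Decay rate: λ₁ = 3.37π²/2.6289² ≈ 4.813.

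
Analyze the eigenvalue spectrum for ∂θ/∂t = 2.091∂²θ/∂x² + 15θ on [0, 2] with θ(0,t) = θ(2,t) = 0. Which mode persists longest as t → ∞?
Eigenvalues: λₙ = 2.091n²π²/2² - 15.
First three modes:
  n=1: λ₁ = 2.091π²/2² - 15 ≈ -9.841
  n=2: λ₂ = 8.364π²/2² - 15 ≈ 5.637
  n=3: λ₃ = 18.819π²/2² - 15 ≈ 31.434
Since 2.091π²/2² ≈ 5.159 < 15, λ₁ < 0.
The n=1 mode grows fastest (−λₙ is largest for n=1) → dominates.
Asymptotic: θ ~ c₁ sin(πx/2) e^{9.841t} (exponential growth at rate −λ₁ ≈ 9.841).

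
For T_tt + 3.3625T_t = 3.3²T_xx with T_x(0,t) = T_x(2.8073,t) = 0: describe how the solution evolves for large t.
T → constant (steady state). Damping (γ=3.3625) dissipates the nonconstant modes; with Neumann BCs the spatial average obeys M''+γM'=0 and tends to a finite limit.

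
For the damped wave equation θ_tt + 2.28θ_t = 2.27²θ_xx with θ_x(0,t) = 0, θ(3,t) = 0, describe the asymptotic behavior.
θ → 0. Damping (γ=2.28) dissipates energy; oscillations decay exponentially.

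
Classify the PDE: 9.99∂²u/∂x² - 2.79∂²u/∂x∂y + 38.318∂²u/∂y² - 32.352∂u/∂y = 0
A = 9.99, B = -2.79, C = 38.318. Discriminant B² - 4AC = -1523.40318. Since -1523.40318 < 0, elliptic.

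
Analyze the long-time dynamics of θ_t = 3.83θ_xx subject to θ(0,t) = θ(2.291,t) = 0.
Long-time behavior: θ → 0. Heat diffuses out through both boundaries.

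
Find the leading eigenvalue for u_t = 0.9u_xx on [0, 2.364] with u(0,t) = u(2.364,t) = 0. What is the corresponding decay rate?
Eigenvalues: λₙ = 0.9n²π²/2.364².
First three modes:
  n=1: λ₁ = 0.9π²/2.364² ≈ 1.589
  n=2: λ₂ = 3.6π²/2.364² ≈ 6.358 (4× faster decay)
  n=3: λ₃ = 8.1π²/2.364² ≈ 14.305 (9× faster decay)
As t → ∞, higher modes decay exponentially faster. The n=1 mode dominates: u ~ c₁ sin(πx/2.364) e^{-λ₁t}.
Decay rate: λ₁ = 0.9π²/2.364² ≈ 1.589.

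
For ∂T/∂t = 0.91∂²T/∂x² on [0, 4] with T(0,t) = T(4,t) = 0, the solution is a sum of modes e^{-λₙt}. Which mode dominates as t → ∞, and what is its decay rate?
Eigenvalues: λₙ = 0.91n²π²/4².
First three modes:
  n=1: λ₁ = 0.91π²/4² ≈ 0.561
  n=2: λ₂ = 3.64π²/4² ≈ 2.245 (4× faster decay)
  n=3: λ₃ = 8.19π²/4² ≈ 5.052 (9× faster decay)
As t → ∞, higher modes decay exponentially faster. The n=1 mode dominates: T ~ c₁ sin(πx/4) e^{-λ₁t}.
Decay rate: λ₁ = 0.91π²/4² ≈ 0.561.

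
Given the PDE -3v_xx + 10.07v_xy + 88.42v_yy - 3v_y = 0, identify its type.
The second-order coefficients are A = -3, B = 10.07, C = 88.42. Since B² - 4AC = 1162.4449 > 0, this is a hyperbolic PDE.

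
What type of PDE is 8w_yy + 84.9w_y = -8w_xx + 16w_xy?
Rewriting in standard form: 8w_xx - 16w_xy + 8w_yy + 84.9w_y = 0. With A = 8, B = -16, C = 8, the discriminant is 0. This is a parabolic PDE.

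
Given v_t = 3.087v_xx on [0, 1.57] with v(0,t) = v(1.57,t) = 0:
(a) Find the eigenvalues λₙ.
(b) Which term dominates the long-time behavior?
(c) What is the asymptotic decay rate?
Eigenvalues: λₙ = 3.087n²π²/1.57².
First three modes:
  n=1: λ₁ = 3.087π²/1.57² ≈ 12.361
  n=2: λ₂ = 12.348π²/1.57² ≈ 49.442 (4× faster decay)
  n=3: λ₃ = 27.783π²/1.57² ≈ 111.245 (9× faster decay)
As t → ∞, higher modes decay exponentially faster. The n=1 mode dominates: v ~ c₁ sin(πx/1.57) e^{-λ₁t}.
Decay rate: λ₁ = 3.087π²/1.57² ≈ 12.361.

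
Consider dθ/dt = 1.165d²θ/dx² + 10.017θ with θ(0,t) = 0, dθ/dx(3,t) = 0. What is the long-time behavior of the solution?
As t → ∞, θ grows unboundedly. Reaction dominates diffusion (r=10.017 > κπ²/(4L²)≈0.32); solution grows exponentially.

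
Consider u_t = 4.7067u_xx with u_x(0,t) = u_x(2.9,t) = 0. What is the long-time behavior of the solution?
As t → ∞, u → constant (steady state). Heat is conserved (no flux at boundaries); solution approaches the spatial average.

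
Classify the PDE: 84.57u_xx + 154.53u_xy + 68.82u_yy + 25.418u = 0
A = 84.57, B = 154.53, C = 68.82. Discriminant B² - 4AC = 599.0913. Since 599.0913 > 0, hyperbolic.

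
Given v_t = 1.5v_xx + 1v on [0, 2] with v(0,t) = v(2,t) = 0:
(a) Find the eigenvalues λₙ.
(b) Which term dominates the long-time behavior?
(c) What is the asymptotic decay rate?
Eigenvalues: λₙ = 1.5n²π²/2² - 1.
First three modes:
  n=1: λ₁ = 1.5π²/2² - 1 ≈ 2.701
  n=2: λ₂ = 6π²/2² - 1 ≈ 13.804
  n=3: λ₃ = 13.5π²/2² - 1 ≈ 32.31
Since 1.5π²/2² ≈ 3.701 > 1, all λₙ > 0.
The n=1 mode decays slowest → dominates as t → ∞.
Asymptotic: v ~ c₁ sin(πx/2) e^{-λ₁t} with decay rate λ₁ ≈ 2.701.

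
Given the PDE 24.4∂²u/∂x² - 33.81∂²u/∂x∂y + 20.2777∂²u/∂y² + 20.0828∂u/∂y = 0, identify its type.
The second-order coefficients are A = 24.4, B = -33.81, C = 20.2777. Since B² - 4AC = -835.98742 < 0, this is an elliptic PDE.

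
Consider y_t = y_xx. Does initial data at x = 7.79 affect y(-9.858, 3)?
Yes, for any finite x. The heat equation has infinite propagation speed, so all initial data affects all points at any t > 0.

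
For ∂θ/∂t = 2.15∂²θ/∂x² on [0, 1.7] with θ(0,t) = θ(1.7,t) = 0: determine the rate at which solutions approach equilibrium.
Eigenvalues: λₙ = 2.15n²π²/1.7².
First three modes:
  n=1: λ₁ = 2.15π²/1.7² ≈ 7.342
  n=2: λ₂ = 8.6π²/1.7² ≈ 29.37 (4× faster decay)
  n=3: λ₃ = 19.35π²/1.7² ≈ 66.082 (9× faster decay)
As t → ∞, higher modes decay exponentially faster. The n=1 mode dominates: θ ~ c₁ sin(πx/1.7) e^{-λ₁t}.
Decay rate: λ₁ = 2.15π²/1.7² ≈ 7.342.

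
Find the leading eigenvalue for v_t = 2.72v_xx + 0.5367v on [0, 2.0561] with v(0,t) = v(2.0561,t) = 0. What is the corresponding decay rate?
Eigenvalues: λₙ = 2.72n²π²/2.0561² - 0.5367.
First three modes:
  n=1: λ₁ = 2.72π²/2.0561² - 0.5367 ≈ 5.813
  n=2: λ₂ = 10.88π²/2.0561² - 0.5367 ≈ 24.864
  n=3: λ₃ = 24.48π²/2.0561² - 0.5367 ≈ 56.614
Since 2.72π²/2.0561² ≈ 6.35 > 0.5367, all λₙ > 0.
The n=1 mode decays slowest → dominates as t → ∞.
Asymptotic: v ~ c₁ sin(πx/2.0561) e^{-λ₁t} with decay rate λ₁ ≈ 5.813.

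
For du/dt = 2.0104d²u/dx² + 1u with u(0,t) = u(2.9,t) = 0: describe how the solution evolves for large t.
u → 0. Diffusion dominates reaction (r=1 < κπ²/L²≈2.36); solution decays.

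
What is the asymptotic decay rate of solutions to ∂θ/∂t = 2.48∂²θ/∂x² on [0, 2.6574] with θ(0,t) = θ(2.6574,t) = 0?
Eigenvalues: λₙ = 2.48n²π²/2.6574².
First three modes:
  n=1: λ₁ = 2.48π²/2.6574² ≈ 3.466
  n=2: λ₂ = 9.92π²/2.6574² ≈ 13.864 (4× faster decay)
  n=3: λ₃ = 22.32π²/2.6574² ≈ 31.195 (9× faster decay)
As t → ∞, higher modes decay exponentially faster. The n=1 mode dominates: θ ~ c₁ sin(πx/2.6574) e^{-λ₁t}.
Decay rate: λ₁ = 2.48π²/2.6574² ≈ 3.466.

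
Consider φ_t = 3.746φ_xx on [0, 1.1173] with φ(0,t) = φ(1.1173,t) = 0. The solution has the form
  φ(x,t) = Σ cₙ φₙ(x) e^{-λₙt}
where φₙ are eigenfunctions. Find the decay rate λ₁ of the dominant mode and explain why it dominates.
Eigenvalues: λₙ = 3.746n²π²/1.1173².
First three modes:
  n=1: λ₁ = 3.746π²/1.1173² ≈ 29.616
  n=2: λ₂ = 14.984π²/1.1173² ≈ 118.464 (4× faster decay)
  n=3: λ₃ = 33.714π²/1.1173² ≈ 266.545 (9× faster decay)
As t → ∞, higher modes decay exponentially faster. The n=1 mode dominates: φ ~ c₁ sin(πx/1.1173) e^{-λ₁t}.
Decay rate: λ₁ = 3.746π²/1.1173² ≈ 29.616.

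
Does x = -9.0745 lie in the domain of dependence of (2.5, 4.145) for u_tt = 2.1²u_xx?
No. The domain of dependence is [-6.2045, 11.2045], and -9.0745 is outside this interval.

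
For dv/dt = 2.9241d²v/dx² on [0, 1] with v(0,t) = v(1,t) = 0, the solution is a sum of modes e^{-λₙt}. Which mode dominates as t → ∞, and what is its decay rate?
Eigenvalues: λₙ = 2.9241n²π².
First three modes:
  n=1: λ₁ = 2.9241π² ≈ 28.86
  n=2: λ₂ = 11.6964π² ≈ 115.439 (4× faster decay)
  n=3: λ₃ = 26.3169π² ≈ 259.737 (9× faster decay)
As t → ∞, higher modes decay exponentially faster. The n=1 mode dominates: v ~ c₁ sin(πx) e^{-λ₁t}.
Decay rate: λ₁ = 2.9241π² ≈ 28.86.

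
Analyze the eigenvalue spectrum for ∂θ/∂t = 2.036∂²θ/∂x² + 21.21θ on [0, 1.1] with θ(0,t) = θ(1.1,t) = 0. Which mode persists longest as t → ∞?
Eigenvalues: λₙ = 2.036n²π²/1.1² - 21.21.
First three modes:
  n=1: λ₁ = 2.036π²/1.1² - 21.21 ≈ -4.603
  n=2: λ₂ = 8.144π²/1.1² - 21.21 ≈ 45.218
  n=3: λ₃ = 18.324π²/1.1² - 21.21 ≈ 128.253
Since 2.036π²/1.1² ≈ 16.607 < 21.21, λ₁ < 0.
The n=1 mode grows fastest (−λₙ is largest for n=1) → dominates.
Asymptotic: θ ~ c₁ sin(πx/1.1) e^{4.603t} (exponential growth at rate −λ₁ ≈ 4.603).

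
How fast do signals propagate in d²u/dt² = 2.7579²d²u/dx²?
Speed = 2.7579. Information travels along characteristics x = x₀ ± 2.7579t.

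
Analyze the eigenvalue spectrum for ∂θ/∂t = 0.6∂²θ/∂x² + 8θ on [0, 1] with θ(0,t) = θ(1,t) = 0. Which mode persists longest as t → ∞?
Eigenvalues: λₙ = 0.6n²π²/1² - 8.
First three modes:
  n=1: λ₁ = 0.6π² - 8 ≈ -2.078
  n=2: λ₂ = 2.4π² - 8 ≈ 15.687
  n=3: λ₃ = 5.4π² - 8 ≈ 45.296
Since 0.6π² ≈ 5.922 < 8, λ₁ < 0.
The n=1 mode grows fastest (−λₙ is largest for n=1) → dominates.
Asymptotic: θ ~ c₁ sin(πx/1) e^{2.078t} (exponential growth at rate −λ₁ ≈ 2.078).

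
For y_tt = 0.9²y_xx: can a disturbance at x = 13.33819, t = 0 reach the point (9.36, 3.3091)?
No. The domain of dependence is [6.38181, 12.33819], and 13.33819 is outside this interval.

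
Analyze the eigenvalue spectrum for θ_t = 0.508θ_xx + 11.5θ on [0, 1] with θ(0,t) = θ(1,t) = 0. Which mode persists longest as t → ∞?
Eigenvalues: λₙ = 0.508n²π²/1² - 11.5.
First three modes:
  n=1: λ₁ = 0.508π² - 11.5 ≈ -6.486
  n=2: λ₂ = 2.032π² - 11.5 ≈ 8.555
  n=3: λ₃ = 4.572π² - 11.5 ≈ 33.624
Since 0.508π² ≈ 5.014 < 11.5, λ₁ < 0.
The n=1 mode grows fastest (−λₙ is largest for n=1) → dominates.
Asymptotic: θ ~ c₁ sin(πx/1) e^{6.486t} (exponential growth at rate −λ₁ ≈ 6.486).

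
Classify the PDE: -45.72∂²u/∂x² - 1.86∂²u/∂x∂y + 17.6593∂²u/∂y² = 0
A = -45.72, B = -1.86, C = 17.6593. Discriminant B² - 4AC = 3232.992384. Since 3232.992384 > 0, hyperbolic.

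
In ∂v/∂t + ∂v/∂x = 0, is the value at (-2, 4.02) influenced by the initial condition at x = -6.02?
Yes. The characteristic through (-2, 4.02) passes through x = -6.02.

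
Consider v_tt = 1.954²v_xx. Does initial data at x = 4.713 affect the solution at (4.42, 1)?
Yes. The domain of dependence is [2.466, 6.374], and 4.713 ∈ [2.466, 6.374].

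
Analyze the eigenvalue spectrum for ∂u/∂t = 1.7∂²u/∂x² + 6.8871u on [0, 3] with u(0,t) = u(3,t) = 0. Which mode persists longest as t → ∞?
Eigenvalues: λₙ = 1.7n²π²/3² - 6.8871.
First three modes:
  n=1: λ₁ = 1.7π²/3² - 6.8871 ≈ -5.023
  n=2: λ₂ = 6.8π²/3² - 6.8871 ≈ 0.57
  n=3: λ₃ = 15.3π²/3² - 6.8871 ≈ 9.891
Since 1.7π²/3² ≈ 1.864 < 6.8871, λ₁ < 0.
The n=1 mode grows fastest (−λₙ is largest for n=1) → dominates.
Asymptotic: u ~ c₁ sin(πx/3) e^{5.023t} (exponential growth at rate −λ₁ ≈ 5.023).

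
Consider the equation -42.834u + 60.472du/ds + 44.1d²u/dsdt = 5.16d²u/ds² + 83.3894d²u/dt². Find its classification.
Rewriting in standard form: -5.16d²u/ds² + 44.1d²u/dsdt - 83.3894d²u/dt² + 60.472du/ds - 42.834u = 0. Hyperbolic. (A = -5.16, B = 44.1, C = -83.3894 gives B² - 4AC = 223.652784.)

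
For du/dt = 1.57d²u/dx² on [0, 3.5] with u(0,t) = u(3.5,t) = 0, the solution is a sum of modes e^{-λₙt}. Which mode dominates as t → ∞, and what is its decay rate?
Eigenvalues: λₙ = 1.57n²π²/3.5².
First three modes:
  n=1: λ₁ = 1.57π²/3.5² ≈ 1.265
  n=2: λ₂ = 6.28π²/3.5² ≈ 5.06 (4× faster decay)
  n=3: λ₃ = 14.13π²/3.5² ≈ 11.384 (9× faster decay)
As t → ∞, higher modes decay exponentially faster. The n=1 mode dominates: u ~ c₁ sin(πx/3.5) e^{-λ₁t}.
Decay rate: λ₁ = 1.57π²/3.5² ≈ 1.265.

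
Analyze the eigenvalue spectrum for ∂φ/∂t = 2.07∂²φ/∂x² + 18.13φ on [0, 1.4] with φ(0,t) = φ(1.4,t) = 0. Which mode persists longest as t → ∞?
Eigenvalues: λₙ = 2.07n²π²/1.4² - 18.13.
First three modes:
  n=1: λ₁ = 2.07π²/1.4² - 18.13 ≈ -7.706
  n=2: λ₂ = 8.28π²/1.4² - 18.13 ≈ 23.564
  n=3: λ₃ = 18.63π²/1.4² - 18.13 ≈ 75.682
Since 2.07π²/1.4² ≈ 10.424 < 18.13, λ₁ < 0.
The n=1 mode grows fastest (−λₙ is largest for n=1) → dominates.
Asymptotic: φ ~ c₁ sin(πx/1.4) e^{7.706t} (exponential growth at rate −λ₁ ≈ 7.706).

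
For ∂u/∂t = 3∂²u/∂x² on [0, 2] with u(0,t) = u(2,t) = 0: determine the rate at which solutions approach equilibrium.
Eigenvalues: λₙ = 3n²π²/2².
First three modes:
  n=1: λ₁ = 3π²/2² ≈ 7.402
  n=2: λ₂ = 12π²/2² ≈ 29.609 (4× faster decay)
  n=3: λ₃ = 27π²/2² ≈ 66.62 (9× faster decay)
As t → ∞, higher modes decay exponentially faster. The n=1 mode dominates: u ~ c₁ sin(πx/2) e^{-λ₁t}.
Decay rate: λ₁ = 3π²/2² ≈ 7.402.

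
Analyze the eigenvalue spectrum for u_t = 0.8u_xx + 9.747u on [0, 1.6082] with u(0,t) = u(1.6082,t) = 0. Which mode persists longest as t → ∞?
Eigenvalues: λₙ = 0.8n²π²/1.6082² - 9.747.
First three modes:
  n=1: λ₁ = 0.8π²/1.6082² - 9.747 ≈ -6.694
  n=2: λ₂ = 3.2π²/1.6082² - 9.747 ≈ 2.465
  n=3: λ₃ = 7.2π²/1.6082² - 9.747 ≈ 17.729
Since 0.8π²/1.6082² ≈ 3.053 < 9.747, λ₁ < 0.
The n=1 mode grows fastest (−λₙ is largest for n=1) → dominates.
Asymptotic: u ~ c₁ sin(πx/1.6082) e^{6.694t} (exponential growth at rate −λ₁ ≈ 6.694).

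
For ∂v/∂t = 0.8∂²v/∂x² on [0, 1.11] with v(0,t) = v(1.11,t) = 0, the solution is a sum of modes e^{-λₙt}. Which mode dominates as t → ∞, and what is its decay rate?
Eigenvalues: λₙ = 0.8n²π²/1.11².
First three modes:
  n=1: λ₁ = 0.8π²/1.11² ≈ 6.408
  n=2: λ₂ = 3.2π²/1.11² ≈ 25.633 (4× faster decay)
  n=3: λ₃ = 7.2π²/1.11² ≈ 57.675 (9× faster decay)
As t → ∞, higher modes decay exponentially faster. The n=1 mode dominates: v ~ c₁ sin(πx/1.11) e^{-λ₁t}.
Decay rate: λ₁ = 0.8π²/1.11² ≈ 6.408.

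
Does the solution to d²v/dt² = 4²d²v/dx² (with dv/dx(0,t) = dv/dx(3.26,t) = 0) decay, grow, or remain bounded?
v oscillates about a mean that drifts linearly in t (generically unbounded; no decay). There is no damping, so the nonconstant modes persist as standing waves (energy conserved, no decay). But with Neumann conditions at both ends the constant mode has eigenvalue 0: the spatial mean M(t) of v satisfies M'' = 0, so M(t) = M(0) + M'(0)·t. Unless the initial velocity has zero mean (∫v_t(x,0)dx = 0), the solution grows linearly in t (unbounded, though not exponentially); if it does have zero mean, the solution stays bounded and simply oscillates.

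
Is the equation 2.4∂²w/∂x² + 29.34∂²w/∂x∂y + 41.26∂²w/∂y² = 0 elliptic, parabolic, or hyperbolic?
Computing B² - 4AC with A = 2.4, B = 29.34, C = 41.26: discriminant = 464.7396 (positive). Answer: hyperbolic.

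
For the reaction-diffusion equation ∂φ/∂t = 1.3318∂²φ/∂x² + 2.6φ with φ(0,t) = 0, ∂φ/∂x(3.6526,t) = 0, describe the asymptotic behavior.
φ grows unboundedly. Reaction dominates diffusion (r=2.6 > κπ²/(4L²)≈0.25); solution grows exponentially.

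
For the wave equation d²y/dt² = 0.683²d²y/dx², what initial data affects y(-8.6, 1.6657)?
Domain of dependence: [-9.7376731, -7.4623269]. Signals travel at speed 0.683, so data within |x - -8.6| ≤ 0.683·1.6657 = 1.1376731 can reach the point.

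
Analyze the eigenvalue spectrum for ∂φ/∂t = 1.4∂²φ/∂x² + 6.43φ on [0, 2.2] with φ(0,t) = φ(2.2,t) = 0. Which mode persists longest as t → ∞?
Eigenvalues: λₙ = 1.4n²π²/2.2² - 6.43.
First three modes:
  n=1: λ₁ = 1.4π²/2.2² - 6.43 ≈ -3.575
  n=2: λ₂ = 5.6π²/2.2² - 6.43 ≈ 4.989
  n=3: λ₃ = 12.6π²/2.2² - 6.43 ≈ 19.264
Since 1.4π²/2.2² ≈ 2.855 < 6.43, λ₁ < 0.
The n=1 mode grows fastest (−λₙ is largest for n=1) → dominates.
Asymptotic: φ ~ c₁ sin(πx/2.2) e^{3.575t} (exponential growth at rate −λ₁ ≈ 3.575).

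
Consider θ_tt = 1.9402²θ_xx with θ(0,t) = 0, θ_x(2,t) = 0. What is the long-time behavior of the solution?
As t → ∞, θ oscillates (no decay). Energy is conserved; the solution oscillates indefinitely as standing waves.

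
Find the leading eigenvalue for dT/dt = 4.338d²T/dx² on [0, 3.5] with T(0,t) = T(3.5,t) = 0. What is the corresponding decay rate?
Eigenvalues: λₙ = 4.338n²π²/3.5².
First three modes:
  n=1: λ₁ = 4.338π²/3.5² ≈ 3.495
  n=2: λ₂ = 17.352π²/3.5² ≈ 13.98 (4× faster decay)
  n=3: λ₃ = 39.042π²/3.5² ≈ 31.455 (9× faster decay)
As t → ∞, higher modes decay exponentially faster. The n=1 mode dominates: T ~ c₁ sin(πx/3.5) e^{-λ₁t}.
Decay rate: λ₁ = 4.338π²/3.5² ≈ 3.495.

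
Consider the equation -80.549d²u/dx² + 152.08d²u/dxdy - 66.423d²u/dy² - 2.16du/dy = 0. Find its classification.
Hyperbolic. (A = -80.549, B = 152.08, C = -66.423 gives B² - 4AC = 1727.101492.)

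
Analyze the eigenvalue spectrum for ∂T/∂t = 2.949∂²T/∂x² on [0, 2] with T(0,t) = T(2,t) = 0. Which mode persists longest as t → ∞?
Eigenvalues: λₙ = 2.949n²π²/2².
First three modes:
  n=1: λ₁ = 2.949π²/2² ≈ 7.276
  n=2: λ₂ = 11.796π²/2² ≈ 29.105 (4× faster decay)
  n=3: λ₃ = 26.541π²/2² ≈ 65.487 (9× faster decay)
As t → ∞, higher modes decay exponentially faster. The n=1 mode dominates: T ~ c₁ sin(πx/2) e^{-λ₁t}.
Decay rate: λ₁ = 2.949π²/2² ≈ 7.276.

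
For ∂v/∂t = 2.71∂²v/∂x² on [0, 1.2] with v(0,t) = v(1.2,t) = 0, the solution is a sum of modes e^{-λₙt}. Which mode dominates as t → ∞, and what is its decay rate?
Eigenvalues: λₙ = 2.71n²π²/1.2².
First three modes:
  n=1: λ₁ = 2.71π²/1.2² ≈ 18.574
  n=2: λ₂ = 10.84π²/1.2² ≈ 74.296 (4× faster decay)
  n=3: λ₃ = 24.39π²/1.2² ≈ 167.166 (9× faster decay)
As t → ∞, higher modes decay exponentially faster. The n=1 mode dominates: v ~ c₁ sin(πx/1.2) e^{-λ₁t}.
Decay rate: λ₁ = 2.71π²/1.2² ≈ 18.574.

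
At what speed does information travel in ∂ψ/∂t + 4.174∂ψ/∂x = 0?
Speed = 4.174. Information travels along x - 4.174t = const (rightward).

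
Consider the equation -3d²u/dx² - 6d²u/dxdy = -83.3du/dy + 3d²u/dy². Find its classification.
Rewriting in standard form: -3d²u/dx² - 6d²u/dxdy - 3d²u/dy² + 83.3du/dy = 0. Parabolic. (A = -3, B = -6, C = -3 gives B² - 4AC = 0.)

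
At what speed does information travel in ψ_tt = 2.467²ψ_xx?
Speed = 2.467. Information travels along characteristics x = x₀ ± 2.467t.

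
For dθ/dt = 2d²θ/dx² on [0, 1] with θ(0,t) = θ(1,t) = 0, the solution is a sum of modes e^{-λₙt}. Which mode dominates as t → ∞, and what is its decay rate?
Eigenvalues: λₙ = 2n²π².
First three modes:
  n=1: λ₁ = 2π² ≈ 19.739
  n=2: λ₂ = 8π² ≈ 78.957 (4× faster decay)
  n=3: λ₃ = 18π² ≈ 177.653 (9× faster decay)
As t → ∞, higher modes decay exponentially faster. The n=1 mode dominates: θ ~ c₁ sin(πx) e^{-λ₁t}.
Decay rate: λ₁ = 2π² ≈ 19.739.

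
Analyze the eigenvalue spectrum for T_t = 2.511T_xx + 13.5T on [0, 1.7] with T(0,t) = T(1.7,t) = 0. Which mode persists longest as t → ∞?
Eigenvalues: λₙ = 2.511n²π²/1.7² - 13.5.
First three modes:
  n=1: λ₁ = 2.511π²/1.7² - 13.5 ≈ -4.925
  n=2: λ₂ = 10.044π²/1.7² - 13.5 ≈ 20.801
  n=3: λ₃ = 22.599π²/1.7² - 13.5 ≈ 63.678
Since 2.511π²/1.7² ≈ 8.575 < 13.5, λ₁ < 0.
The n=1 mode grows fastest (−λₙ is largest for n=1) → dominates.
Asymptotic: T ~ c₁ sin(πx/1.7) e^{4.925t} (exponential growth at rate −λ₁ ≈ 4.925).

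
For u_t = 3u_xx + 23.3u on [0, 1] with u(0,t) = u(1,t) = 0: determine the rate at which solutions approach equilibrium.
Eigenvalues: λₙ = 3n²π²/1² - 23.3.
First three modes:
  n=1: λ₁ = 3π² - 23.3 ≈ 6.309
  n=2: λ₂ = 12π² - 23.3 ≈ 95.135
  n=3: λ₃ = 27π² - 23.3 ≈ 243.179
Since 3π² ≈ 29.609 > 23.3, all λₙ > 0.
The n=1 mode decays slowest → dominates as t → ∞.
Asymptotic: u ~ c₁ sin(πx/1) e^{-λ₁t} with decay rate λ₁ ≈ 6.309.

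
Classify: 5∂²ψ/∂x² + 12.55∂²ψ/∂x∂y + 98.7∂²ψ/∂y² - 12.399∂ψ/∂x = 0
Elliptic (discriminant = -1816.4975).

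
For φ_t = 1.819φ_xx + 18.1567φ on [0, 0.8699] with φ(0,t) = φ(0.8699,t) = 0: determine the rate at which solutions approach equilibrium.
Eigenvalues: λₙ = 1.819n²π²/0.8699² - 18.1567.
First three modes:
  n=1: λ₁ = 1.819π²/0.8699² - 18.1567 ≈ 5.568
  n=2: λ₂ = 7.276π²/0.8699² - 18.1567 ≈ 76.741
  n=3: λ₃ = 16.371π²/0.8699² - 18.1567 ≈ 195.362
Since 1.819π²/0.8699² ≈ 23.724 > 18.1567, all λₙ > 0.
The n=1 mode decays slowest → dominates as t → ∞.
Asymptotic: φ ~ c₁ sin(πx/0.8699) e^{-λ₁t} with decay rate λ₁ ≈ 5.568.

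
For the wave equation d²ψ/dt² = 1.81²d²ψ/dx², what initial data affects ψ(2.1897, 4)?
Domain of dependence: [-5.0503, 9.4297]. Signals travel at speed 1.81, so data within |x - 2.1897| ≤ 1.81·4 = 7.24 can reach the point.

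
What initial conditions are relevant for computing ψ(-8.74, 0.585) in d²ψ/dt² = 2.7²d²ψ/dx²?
Domain of dependence: [-10.3195, -7.1605]. Signals travel at speed 2.7, so data within |x - -8.74| ≤ 2.7·0.585 = 1.5795 can reach the point.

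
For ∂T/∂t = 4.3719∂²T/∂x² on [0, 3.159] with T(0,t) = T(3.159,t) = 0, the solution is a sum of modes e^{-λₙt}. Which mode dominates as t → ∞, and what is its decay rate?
Eigenvalues: λₙ = 4.3719n²π²/3.159².
First three modes:
  n=1: λ₁ = 4.3719π²/3.159² ≈ 4.324
  n=2: λ₂ = 17.4876π²/3.159² ≈ 17.295 (4× faster decay)
  n=3: λ₃ = 39.3471π²/3.159² ≈ 38.915 (9× faster decay)
As t → ∞, higher modes decay exponentially faster. The n=1 mode dominates: T ~ c₁ sin(πx/3.159) e^{-λ₁t}.
Decay rate: λ₁ = 4.3719π²/3.159² ≈ 4.324.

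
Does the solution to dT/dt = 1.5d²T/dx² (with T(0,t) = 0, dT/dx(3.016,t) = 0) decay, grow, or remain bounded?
T → 0. Heat escapes through the Dirichlet boundary.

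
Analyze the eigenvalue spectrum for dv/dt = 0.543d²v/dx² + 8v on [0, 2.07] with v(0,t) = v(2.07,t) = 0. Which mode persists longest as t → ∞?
Eigenvalues: λₙ = 0.543n²π²/2.07² - 8.
First three modes:
  n=1: λ₁ = 0.543π²/2.07² - 8 ≈ -6.749
  n=2: λ₂ = 2.172π²/2.07² - 8 ≈ -2.997
  n=3: λ₃ = 4.887π²/2.07² - 8 ≈ 3.256
Since 0.543π²/2.07² ≈ 1.251 < 8, λ₁ < 0.
The n=1 mode grows fastest (−λₙ is largest for n=1) → dominates.
Asymptotic: v ~ c₁ sin(πx/2.07) e^{6.749t} (exponential growth at rate −λ₁ ≈ 6.749).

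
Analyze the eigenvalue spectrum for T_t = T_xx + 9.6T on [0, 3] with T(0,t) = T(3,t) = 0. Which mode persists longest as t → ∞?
Eigenvalues: λₙ = n²π²/3² - 9.6.
First three modes:
  n=1: λ₁ = π²/3² - 9.6 ≈ -8.503
  n=2: λ₂ = 4π²/3² - 9.6 ≈ -5.214
  n=3: λ₃ = 9π²/3² - 9.6 ≈ 0.27
Since π²/3² ≈ 1.097 < 9.6, λ₁ < 0.
The n=1 mode grows fastest (−λₙ is largest for n=1) → dominates.
Asymptotic: T ~ c₁ sin(πx/3) e^{8.503t} (exponential growth at rate −λ₁ ≈ 8.503).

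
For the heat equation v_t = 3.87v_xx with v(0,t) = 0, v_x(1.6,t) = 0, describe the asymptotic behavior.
v → 0. Heat escapes through the Dirichlet boundary.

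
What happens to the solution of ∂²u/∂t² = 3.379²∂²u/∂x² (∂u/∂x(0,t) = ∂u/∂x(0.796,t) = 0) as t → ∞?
u oscillates about a mean that drifts linearly in t (generically unbounded; no decay). There is no damping, so the nonconstant modes persist as standing waves (energy conserved, no decay). But with Neumann conditions at both ends the constant mode has eigenvalue 0: the spatial mean M(t) of u satisfies M'' = 0, so M(t) = M(0) + M'(0)·t. Unless the initial velocity has zero mean (∫u_t(x,0)dx = 0), the solution grows linearly in t (unbounded, though not exponentially); if it does have zero mean, the solution stays bounded and simply oscillates.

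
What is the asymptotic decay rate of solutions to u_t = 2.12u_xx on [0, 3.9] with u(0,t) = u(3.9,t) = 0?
Eigenvalues: λₙ = 2.12n²π²/3.9².
First three modes:
  n=1: λ₁ = 2.12π²/3.9² ≈ 1.376
  n=2: λ₂ = 8.48π²/3.9² ≈ 5.503 (4× faster decay)
  n=3: λ₃ = 19.08π²/3.9² ≈ 12.381 (9× faster decay)
As t → ∞, higher modes decay exponentially faster. The n=1 mode dominates: u ~ c₁ sin(πx/3.9) e^{-λ₁t}.
Decay rate: λ₁ = 2.12π²/3.9² ≈ 1.376.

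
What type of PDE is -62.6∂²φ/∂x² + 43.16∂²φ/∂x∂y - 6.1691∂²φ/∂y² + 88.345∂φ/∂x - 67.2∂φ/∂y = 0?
With A = -62.6, B = 43.16, C = -6.1691, the discriminant is 318.04296. This is a hyperbolic PDE.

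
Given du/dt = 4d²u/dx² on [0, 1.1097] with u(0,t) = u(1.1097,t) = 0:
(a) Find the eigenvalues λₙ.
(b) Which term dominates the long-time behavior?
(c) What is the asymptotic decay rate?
Eigenvalues: λₙ = 4n²π²/1.1097².
First three modes:
  n=1: λ₁ = 4π²/1.1097² ≈ 32.059
  n=2: λ₂ = 16π²/1.1097² ≈ 128.236 (4× faster decay)
  n=3: λ₃ = 36π²/1.1097² ≈ 288.53 (9× faster decay)
As t → ∞, higher modes decay exponentially faster. The n=1 mode dominates: u ~ c₁ sin(πx/1.1097) e^{-λ₁t}.
Decay rate: λ₁ = 4π²/1.1097² ≈ 32.059.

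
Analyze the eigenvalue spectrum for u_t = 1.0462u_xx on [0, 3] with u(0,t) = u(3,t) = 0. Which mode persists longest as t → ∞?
Eigenvalues: λₙ = 1.0462n²π²/3².
First three modes:
  n=1: λ₁ = 1.0462π²/3² ≈ 1.147
  n=2: λ₂ = 4.1848π²/3² ≈ 4.589 (4× faster decay)
  n=3: λ₃ = 9.4158π²/3² ≈ 10.326 (9× faster decay)
As t → ∞, higher modes decay exponentially faster. The n=1 mode dominates: u ~ c₁ sin(πx/3) e^{-λ₁t}.
Decay rate: λ₁ = 1.0462π²/3² ≈ 1.147.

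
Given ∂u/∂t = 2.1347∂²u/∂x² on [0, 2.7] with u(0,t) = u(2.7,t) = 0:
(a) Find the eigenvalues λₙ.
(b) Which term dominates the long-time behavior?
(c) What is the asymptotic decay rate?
Eigenvalues: λₙ = 2.1347n²π²/2.7².
First three modes:
  n=1: λ₁ = 2.1347π²/2.7² ≈ 2.89
  n=2: λ₂ = 8.5388π²/2.7² ≈ 11.56 (4× faster decay)
  n=3: λ₃ = 19.2123π²/2.7² ≈ 26.011 (9× faster decay)
As t → ∞, higher modes decay exponentially faster. The n=1 mode dominates: u ~ c₁ sin(πx/2.7) e^{-λ₁t}.
Decay rate: λ₁ = 2.1347π²/2.7² ≈ 2.89.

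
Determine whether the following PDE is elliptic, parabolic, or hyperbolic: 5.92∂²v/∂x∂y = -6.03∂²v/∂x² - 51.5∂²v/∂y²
Rewriting in standard form: 6.03∂²v/∂x² + 5.92∂²v/∂x∂y + 51.5∂²v/∂y² = 0. Coefficients: A = 6.03, B = 5.92, C = 51.5. B² - 4AC = -1207.1336, which is negative, so the equation is elliptic.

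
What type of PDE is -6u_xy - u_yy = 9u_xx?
Rewriting in standard form: -9u_xx - 6u_xy - u_yy = 0. With A = -9, B = -6, C = -1, the discriminant is 0. This is a parabolic PDE.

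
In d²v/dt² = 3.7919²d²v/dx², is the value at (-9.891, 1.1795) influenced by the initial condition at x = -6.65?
Yes. The domain of dependence is [-14.36354605, -5.41845395], and -6.65 ∈ [-14.36354605, -5.41845395].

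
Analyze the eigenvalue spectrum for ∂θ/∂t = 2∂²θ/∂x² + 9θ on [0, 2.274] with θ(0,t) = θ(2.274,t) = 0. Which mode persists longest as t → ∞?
Eigenvalues: λₙ = 2n²π²/2.274² - 9.
First three modes:
  n=1: λ₁ = 2π²/2.274² - 9 ≈ -5.183
  n=2: λ₂ = 8π²/2.274² - 9 ≈ 6.269
  n=3: λ₃ = 18π²/2.274² - 9 ≈ 25.355
Since 2π²/2.274² ≈ 3.817 < 9, λ₁ < 0.
The n=1 mode grows fastest (−λₙ is largest for n=1) → dominates.
Asymptotic: θ ~ c₁ sin(πx/2.274) e^{5.183t} (exponential growth at rate −λ₁ ≈ 5.183).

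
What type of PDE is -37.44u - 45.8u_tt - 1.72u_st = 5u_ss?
Rewriting in standard form: -5u_ss - 1.72u_st - 45.8u_tt - 37.44u = 0. With A = -5, B = -1.72, C = -45.8, the discriminant is -913.0416. This is an elliptic PDE.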